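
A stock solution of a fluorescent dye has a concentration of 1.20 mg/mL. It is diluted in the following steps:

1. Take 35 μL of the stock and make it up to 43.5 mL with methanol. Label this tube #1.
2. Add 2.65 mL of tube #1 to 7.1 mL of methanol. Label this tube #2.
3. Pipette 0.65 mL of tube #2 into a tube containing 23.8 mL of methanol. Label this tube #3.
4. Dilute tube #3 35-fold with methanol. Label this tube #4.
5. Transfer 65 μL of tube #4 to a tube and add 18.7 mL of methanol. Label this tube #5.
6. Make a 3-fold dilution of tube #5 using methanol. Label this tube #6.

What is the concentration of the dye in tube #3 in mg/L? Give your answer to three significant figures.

0.00698 mg/L

Step 1: 35 μL brought to 43.5 mL → factor 43500/35 = 1242.9
Step 2: 2.65 mL + 7.1 mL = 9.75 mL total → factor 9.75/2.65 = 3.6792
Step 3: 0.65 mL + 23.8 mL = 24.45 mL total → factor 24.45/0.65 = 37.615
Dilution factor through tube #3 = 1242.9 × 3.6792 × 37.615 = 1.7201 × 10^5
[tube #3] = 1.20 mg/mL / 1.7201 × 10^5 = 6.976 × 10^-6 mg/mL = 0.00698 mg/L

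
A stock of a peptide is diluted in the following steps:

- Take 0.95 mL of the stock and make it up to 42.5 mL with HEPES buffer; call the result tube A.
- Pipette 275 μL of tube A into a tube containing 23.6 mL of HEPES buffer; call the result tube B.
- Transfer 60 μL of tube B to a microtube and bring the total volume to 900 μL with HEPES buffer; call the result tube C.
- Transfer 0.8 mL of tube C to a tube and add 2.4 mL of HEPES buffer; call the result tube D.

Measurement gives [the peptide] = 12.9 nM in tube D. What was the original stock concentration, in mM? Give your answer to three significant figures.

3.01 mM

Step 1: 0.95 mL brought to 42.5 mL → factor 42.5/0.95 = 44.737
Step 2: 275 μL + 23.6 mL = 23875 μL total → factor 23875/275 = 86.818
Step 3: 60 μL brought to 900 μL → factor 900/60 = 15
Step 4: 0.8 mL + 2.4 mL = 3.2 mL total → factor 3.2/0.8 = 4
Overall dilution factor = 44.737 × 86.818 × 15 × 4 = 2.3304 × 10^5
Stock = 12.9 nM × 2.3304 × 10^5 = 3.006 × 10^6 nM = 3.01 mM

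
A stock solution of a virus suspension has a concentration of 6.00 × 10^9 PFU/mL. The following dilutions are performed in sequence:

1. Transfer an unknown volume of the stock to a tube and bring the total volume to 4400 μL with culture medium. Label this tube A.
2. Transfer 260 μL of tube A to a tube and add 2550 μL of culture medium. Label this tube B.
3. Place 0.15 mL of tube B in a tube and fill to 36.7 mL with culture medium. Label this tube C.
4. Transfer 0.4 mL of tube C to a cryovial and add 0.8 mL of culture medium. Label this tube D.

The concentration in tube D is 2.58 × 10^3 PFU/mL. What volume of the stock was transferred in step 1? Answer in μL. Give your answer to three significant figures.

Step 1: v brought to 4400 μL → factor = 4400 μL/v
Step 2: 260 μL + 2550 μL = 2810 μL total → factor 2810/260 = 10.808
Step 3: 0.15 mL brought to 36.7 mL → factor 36.7/0.15 = 244.67
Step 4: 0.4 mL + 0.8 mL = 1.2 mL total → factor 1.2/0.4 = 3
Product of known-step factors = 7932.8
Overall factor = 6.00 × 10^9 PFU/mL / (2.58 × 10^3 PFU/mL) = 2.3256 × 10^6
Step-1 factor = 2.3256 × 10^6 / 7932.8 = 293.16
v = 4400 μL / 293.16 = 15.0 μL

15.0 μL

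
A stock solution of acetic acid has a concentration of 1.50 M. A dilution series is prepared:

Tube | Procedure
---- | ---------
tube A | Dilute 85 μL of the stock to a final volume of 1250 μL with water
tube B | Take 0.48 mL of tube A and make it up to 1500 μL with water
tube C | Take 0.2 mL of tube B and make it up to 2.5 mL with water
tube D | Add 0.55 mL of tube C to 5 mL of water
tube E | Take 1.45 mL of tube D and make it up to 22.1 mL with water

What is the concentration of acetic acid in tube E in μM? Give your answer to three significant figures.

Step 1: 85 μL brought to 1250 μL → factor 1250/85 = 14.706
Step 2: 0.48 mL brought to 1500 μL → factor 1.5/0.48 = 3.125
Step 3: 0.2 mL brought to 2.5 mL → factor 2.5/0.2 = 12.5
Step 4: 0.55 mL + 5 mL = 5.55 mL total → factor 5.55/0.55 = 10.091
Step 5: 1.45 mL brought to 22.1 mL → factor 22.1/1.45 = 15.241
Overall dilution factor = 14.706 × 3.125 × 12.5 × 10.091 × 15.241 = 88350
Final = 1.50 M / 88350 = 1.698 × 10^-5 M = 17.0 μM

17.0 μM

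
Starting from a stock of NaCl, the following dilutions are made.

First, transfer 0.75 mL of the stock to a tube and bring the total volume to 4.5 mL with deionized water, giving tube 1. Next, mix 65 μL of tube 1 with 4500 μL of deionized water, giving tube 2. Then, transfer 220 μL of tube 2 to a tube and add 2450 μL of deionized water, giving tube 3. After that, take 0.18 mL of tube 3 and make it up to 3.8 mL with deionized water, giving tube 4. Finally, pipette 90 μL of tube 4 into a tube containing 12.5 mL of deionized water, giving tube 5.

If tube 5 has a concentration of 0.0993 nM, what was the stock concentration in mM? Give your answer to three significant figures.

Step 1: 0.75 mL brought to 4.5 mL → factor 4.5/0.75 = 6
Step 2: 65 μL + 4500 μL = 4565 μL total → factor 4565/65 = 70.231
Step 3: 220 μL + 2450 μL = 2670 μL total → factor 2670/220 = 12.136
Step 4: 0.18 mL brought to 3.8 mL → factor 3.8/0.18 = 21.111
Step 5: 90 μL + 12.5 mL = 12590 μL total → factor 12590/90 = 139.89
Overall dilution factor = 6 × 70.231 × 12.136 × 21.111 × 139.89 = 1.5103 × 10^7
Stock = 0.0993 nM × 1.5103 × 10^7 = 1.500 × 10^6 nM = 1.50 mM

1.50 mM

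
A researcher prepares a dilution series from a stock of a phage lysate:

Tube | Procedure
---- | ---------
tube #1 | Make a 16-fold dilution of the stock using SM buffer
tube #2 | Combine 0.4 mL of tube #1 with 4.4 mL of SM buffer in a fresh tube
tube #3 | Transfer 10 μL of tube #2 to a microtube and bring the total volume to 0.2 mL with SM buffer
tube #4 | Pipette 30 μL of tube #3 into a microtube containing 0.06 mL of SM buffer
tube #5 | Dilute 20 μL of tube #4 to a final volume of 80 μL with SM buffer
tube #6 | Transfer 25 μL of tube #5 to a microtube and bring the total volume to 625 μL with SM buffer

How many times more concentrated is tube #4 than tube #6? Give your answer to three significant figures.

Step 1: 16-fold → factor 16
Step 2: 0.4 mL + 4.4 mL = 4.8 mL total → factor 4.8/0.4 = 12
Step 3: 10 μL brought to 0.2 mL → factor 200/10 = 20
Step 4: 30 μL + 0.06 mL = 90 μL total → factor 90/30 = 3
Step 5: 20 μL brought to 80 μL → factor 80/20 = 4
Step 6: 25 μL brought to 625 μL → factor 625/25 = 25
Dilution factor to tube #4 = 11520; to tube #6 = 1.152 × 10^6
[tube #4]/[tube #6] = (factor to tube #6)/(factor to tube #4) = 1.152 × 10^6/11520 = 100

100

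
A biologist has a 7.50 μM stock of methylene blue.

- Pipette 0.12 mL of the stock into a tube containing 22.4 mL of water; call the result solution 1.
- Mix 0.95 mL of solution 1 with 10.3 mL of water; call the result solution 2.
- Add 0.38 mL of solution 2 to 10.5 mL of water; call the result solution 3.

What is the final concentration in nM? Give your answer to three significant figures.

Step 1: 0.12 mL + 22.4 mL = 22.52 mL total → factor 22.52/0.12 = 187.67
Step 2: 0.95 mL + 10.3 mL = 11.25 mL total → factor 11.25/0.95 = 11.842
Step 3: 0.38 mL + 10.5 mL = 10.88 mL total → factor 10.88/0.38 = 28.632
Overall dilution factor = 187.67 × 11.842 × 28.632 = 63630
Final = 7.50 μM / 63630 = 0.0001179 μM = 0.118 nM

0.118 nM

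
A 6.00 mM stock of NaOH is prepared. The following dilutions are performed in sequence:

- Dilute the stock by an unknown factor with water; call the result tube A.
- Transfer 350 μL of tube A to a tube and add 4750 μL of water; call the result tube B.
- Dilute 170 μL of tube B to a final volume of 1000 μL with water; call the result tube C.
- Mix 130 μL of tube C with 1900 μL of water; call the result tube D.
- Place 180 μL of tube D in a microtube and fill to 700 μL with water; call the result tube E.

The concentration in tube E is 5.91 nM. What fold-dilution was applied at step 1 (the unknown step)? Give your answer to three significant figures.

Step 1: unknown factor x
Step 2: 350 μL + 4750 μL = 5100 μL total → factor 5100/350 = 14.571
Step 3: 170 μL brought to 1000 μL → factor 1000/170 = 5.8824
Step 4: 130 μL + 1900 μL = 2030 μL total → factor 2030/130 = 15.615
Step 5: 180 μL brought to 700 μL → factor 700/180 = 3.8889
Product of known-step factors = 5205.1
Overall factor = 6.00 mM / (5.91 nM) = 1.0152 × 10^6
x = 1.0152 × 10^6 / 5205.1 = 195

195-fold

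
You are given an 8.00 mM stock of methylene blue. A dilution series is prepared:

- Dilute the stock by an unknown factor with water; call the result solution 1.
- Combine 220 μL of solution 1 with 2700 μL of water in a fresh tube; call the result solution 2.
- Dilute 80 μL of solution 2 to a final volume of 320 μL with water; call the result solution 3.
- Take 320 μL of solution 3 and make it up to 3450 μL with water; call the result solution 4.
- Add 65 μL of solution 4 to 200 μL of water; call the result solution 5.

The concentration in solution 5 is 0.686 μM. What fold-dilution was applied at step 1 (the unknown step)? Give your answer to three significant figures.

Step 1: unknown factor x
Step 2: 220 μL + 2700 μL = 2920 μL total → factor 2920/220 = 13.273
Step 3: 80 μL brought to 320 μL → factor 320/80 = 4
Step 4: 320 μL brought to 3450 μL → factor 3450/320 = 10.781
Step 5: 65 μL + 200 μL = 265 μL total → factor 265/65 = 4.0769
Product of known-step factors = 2333.6
Overall factor = 8.00 mM / (0.686 μM) = 11662
x = 11662 / 2333.6 = 5.00

5.00-fold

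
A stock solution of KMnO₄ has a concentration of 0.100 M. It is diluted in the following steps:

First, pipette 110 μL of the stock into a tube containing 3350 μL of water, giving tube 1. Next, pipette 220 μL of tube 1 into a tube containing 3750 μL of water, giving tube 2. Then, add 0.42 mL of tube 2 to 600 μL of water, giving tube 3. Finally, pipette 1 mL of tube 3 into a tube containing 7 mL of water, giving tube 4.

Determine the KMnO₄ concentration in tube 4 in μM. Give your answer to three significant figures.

9.07 μM

Step 1: 110 μL + 3350 μL = 3460 μL total → factor 3460/110 = 31.455
Step 2: 220 μL + 3750 μL = 3970 μL total → factor 3970/220 = 18.045
Step 3: 0.42 mL + 600 μL = 1.02 mL total → factor 1.02/0.42 = 2.4286
Step 4: 1 mL + 7 mL = 8 mL total → factor 8/1 = 8
Overall dilution factor = 31.455 × 18.045 × 2.4286 × 8 = 11028
Final = 0.100 M / 11028 = 9.068 × 10^-6 M = 9.07 μM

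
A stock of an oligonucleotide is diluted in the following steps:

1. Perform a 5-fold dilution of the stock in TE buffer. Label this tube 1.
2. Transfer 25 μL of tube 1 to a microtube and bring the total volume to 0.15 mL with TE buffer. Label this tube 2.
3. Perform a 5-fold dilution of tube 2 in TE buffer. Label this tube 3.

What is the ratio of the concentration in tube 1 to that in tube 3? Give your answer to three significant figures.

30.0

Step 1: 5-fold → factor 5
Step 2: 25 μL brought to 0.15 mL → factor 150/25 = 6
Step 3: 5-fold → factor 5
Dilution factor to tube 1 = 5; to tube 3 = 150
[tube 1]/[tube 3] = (factor to tube 3)/(factor to tube 1) = 150/5 = 30.0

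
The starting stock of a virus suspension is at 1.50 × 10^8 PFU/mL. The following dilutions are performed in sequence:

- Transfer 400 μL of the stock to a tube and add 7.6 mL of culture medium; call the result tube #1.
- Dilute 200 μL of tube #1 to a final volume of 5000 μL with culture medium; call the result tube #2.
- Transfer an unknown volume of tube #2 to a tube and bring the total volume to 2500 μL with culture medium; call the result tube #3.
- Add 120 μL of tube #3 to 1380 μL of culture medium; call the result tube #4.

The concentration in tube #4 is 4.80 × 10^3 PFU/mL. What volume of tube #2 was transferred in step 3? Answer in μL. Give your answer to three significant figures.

Step 1: 400 μL + 7.6 mL = 8000 μL total → factor 8000/400 = 20
Step 2: 200 μL brought to 5000 μL → factor 5000/200 = 25
Step 3: v brought to 2500 μL → factor = 2500 μL/v
Step 4: 120 μL + 1380 μL = 1500 μL total → factor 1500/120 = 12.5
Product of known-step factors = 6250
Overall factor = 1.50 × 10^8 PFU/mL / (4.80 × 10^3 PFU/mL) = 31250
Step-3 factor = 31250 / 6250 = 5
v = 2500 μL / 5 = 500 μL

500 μL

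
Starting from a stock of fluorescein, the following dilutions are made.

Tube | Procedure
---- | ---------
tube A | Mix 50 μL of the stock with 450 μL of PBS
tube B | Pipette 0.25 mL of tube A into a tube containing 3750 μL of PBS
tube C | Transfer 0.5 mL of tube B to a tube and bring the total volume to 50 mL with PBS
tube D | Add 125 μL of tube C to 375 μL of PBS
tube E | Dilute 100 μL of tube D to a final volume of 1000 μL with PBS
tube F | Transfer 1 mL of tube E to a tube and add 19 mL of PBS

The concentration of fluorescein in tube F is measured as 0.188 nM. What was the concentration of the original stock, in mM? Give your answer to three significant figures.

Step 1: 50 μL + 450 μL = 500 μL total → factor 500/50 = 10
Step 2: 0.25 mL + 3750 μL = 4 mL total → factor 4/0.25 = 16
Step 3: 0.5 mL brought to 50 mL → factor 50/0.5 = 100
Step 4: 125 μL + 375 μL = 500 μL total → factor 500/125 = 4
Step 5: 100 μL brought to 1000 μL → factor 1000/100 = 10
Step 6: 1 mL + 19 mL = 20 mL total → factor 20/1 = 20
Overall dilution factor = 10 × 16 × 100 × 4 × 10 × 20 = 1.28 × 10^7
Stock = 0.188 nM × 1.28 × 10^7 = 2.406 × 10^6 nM = 2.41 mM

2.41 mM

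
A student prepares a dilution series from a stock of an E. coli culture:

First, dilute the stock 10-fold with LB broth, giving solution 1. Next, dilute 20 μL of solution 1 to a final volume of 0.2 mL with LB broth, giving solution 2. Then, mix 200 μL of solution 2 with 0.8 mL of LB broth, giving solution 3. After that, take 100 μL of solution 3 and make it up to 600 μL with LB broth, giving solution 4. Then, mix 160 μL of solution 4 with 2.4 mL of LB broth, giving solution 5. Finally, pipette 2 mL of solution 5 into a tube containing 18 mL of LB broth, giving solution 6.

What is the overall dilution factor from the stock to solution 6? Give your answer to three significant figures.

4.80 × 10^5

Step 1: 10-fold → factor 10
Step 2: 20 μL brought to 0.2 mL → factor 200/20 = 10
Step 3: 200 μL + 0.8 mL = 1000 μL total → factor 1000/200 = 5
Step 4: 100 μL brought to 600 μL → factor 600/100 = 6
Step 5: 160 μL + 2.4 mL = 2560 μL total → factor 2560/160 = 16
Step 6: 2 mL + 18 mL = 20 mL total → factor 20/2 = 10
Overall dilution factor = 10 × 10 × 5 × 6 × 16 × 10 = 4.8 × 10^5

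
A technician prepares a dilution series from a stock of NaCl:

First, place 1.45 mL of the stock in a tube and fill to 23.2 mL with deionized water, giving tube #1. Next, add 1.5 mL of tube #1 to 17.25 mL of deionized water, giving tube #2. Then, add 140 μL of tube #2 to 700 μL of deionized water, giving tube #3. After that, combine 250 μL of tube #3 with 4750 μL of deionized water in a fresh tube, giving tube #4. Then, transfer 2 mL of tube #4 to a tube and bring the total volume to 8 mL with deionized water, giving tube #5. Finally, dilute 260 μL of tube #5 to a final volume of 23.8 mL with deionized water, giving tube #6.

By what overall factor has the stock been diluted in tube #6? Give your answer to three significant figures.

Step 1: 1.45 mL brought to 23.2 mL → factor 23.2/1.45 = 16
Step 2: 1.5 mL + 17.25 mL = 18.75 mL total → factor 18.75/1.5 = 12.5
Step 3: 140 μL + 700 μL = 840 μL total → factor 840/140 = 6
Step 4: 250 μL + 4750 μL = 5000 μL total → factor 5000/250 = 20
Step 5: 2 mL brought to 8 mL → factor 8/2 = 4
Step 6: 260 μL brought to 23.8 mL → factor 23800/260 = 91.538
Overall dilution factor = 16 × 12.5 × 6 × 20 × 4 × 91.538 = 8.7877 × 10^6

8.79 × 10^6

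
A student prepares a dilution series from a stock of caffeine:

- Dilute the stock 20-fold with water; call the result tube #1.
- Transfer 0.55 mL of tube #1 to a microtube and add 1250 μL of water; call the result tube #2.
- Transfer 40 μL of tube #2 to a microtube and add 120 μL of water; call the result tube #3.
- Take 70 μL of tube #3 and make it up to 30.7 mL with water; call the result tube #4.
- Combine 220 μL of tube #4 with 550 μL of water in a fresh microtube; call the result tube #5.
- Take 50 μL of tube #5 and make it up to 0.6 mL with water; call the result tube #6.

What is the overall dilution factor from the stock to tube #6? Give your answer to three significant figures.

4.82 × 10^6

Step 1: 20-fold → factor 20
Step 2: 0.55 mL + 1250 μL = 1.8 mL total → factor 1.8/0.55 = 3.2727
Step 3: 40 μL + 120 μL = 160 μL total → factor 160/40 = 4
Step 4: 70 μL brought to 30.7 mL → factor 30700/70 = 438.57
Step 5: 220 μL + 550 μL = 770 μL total → factor 770/220 = 3.5
Step 6: 50 μL brought to 0.6 mL → factor 600/50 = 12
Overall dilution factor = 20 × 3.2727 × 4 × 438.57 × 3.5 × 12 = 4.8227 × 10^6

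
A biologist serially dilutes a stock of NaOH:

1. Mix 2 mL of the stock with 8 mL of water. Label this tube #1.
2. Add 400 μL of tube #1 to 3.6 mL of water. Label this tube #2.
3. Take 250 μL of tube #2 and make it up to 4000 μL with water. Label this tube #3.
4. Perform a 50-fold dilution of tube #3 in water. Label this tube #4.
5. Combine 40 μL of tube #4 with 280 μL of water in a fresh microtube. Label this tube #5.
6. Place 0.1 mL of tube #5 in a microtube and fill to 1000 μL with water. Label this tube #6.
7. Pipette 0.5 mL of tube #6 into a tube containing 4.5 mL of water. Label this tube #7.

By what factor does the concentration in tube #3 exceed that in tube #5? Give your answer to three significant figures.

Step 1: 2 mL + 8 mL = 10 mL total → factor 10/2 = 5
Step 2: 400 μL + 3.6 mL = 4000 μL total → factor 4000/400 = 10
Step 3: 250 μL brought to 4000 μL → factor 4000/250 = 16
Step 4: 50-fold → factor 50
Step 5: 40 μL + 280 μL = 320 μL total → factor 320/40 = 8
Dilution factor to tube #3 = 800; to tube #5 = 3.2 × 10^5
[tube #3]/[tube #5] = (factor to tube #5)/(factor to tube #3) = 3.2 × 10^5/800 = 400

400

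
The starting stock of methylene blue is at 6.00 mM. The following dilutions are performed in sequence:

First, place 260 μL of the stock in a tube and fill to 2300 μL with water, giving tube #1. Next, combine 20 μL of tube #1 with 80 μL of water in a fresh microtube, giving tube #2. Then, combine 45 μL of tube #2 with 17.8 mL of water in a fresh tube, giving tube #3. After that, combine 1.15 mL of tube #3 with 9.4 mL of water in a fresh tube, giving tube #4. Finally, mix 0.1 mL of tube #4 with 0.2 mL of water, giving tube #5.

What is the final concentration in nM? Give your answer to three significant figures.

12.4 nM

Step 1: 260 μL brought to 2300 μL → factor 2300/260 = 8.8462
Step 2: 20 μL + 80 μL = 100 μL total → factor 100/20 = 5
Step 3: 45 μL + 17.8 mL = 17845 μL total → factor 17845/45 = 396.56
Step 4: 1.15 mL + 9.4 mL = 10.55 mL total → factor 10.55/1.15 = 9.1739
Step 5: 0.1 mL + 0.2 mL = 0.3 mL total → factor 0.3/0.1 = 3
Overall dilution factor = 8.8462 × 5 × 396.56 × 9.1739 × 3 = 4.8273 × 10^5
Final = 6.00 mM / 4.8273 × 10^5 = 1.243 × 10^-5 mM = 12.4 nM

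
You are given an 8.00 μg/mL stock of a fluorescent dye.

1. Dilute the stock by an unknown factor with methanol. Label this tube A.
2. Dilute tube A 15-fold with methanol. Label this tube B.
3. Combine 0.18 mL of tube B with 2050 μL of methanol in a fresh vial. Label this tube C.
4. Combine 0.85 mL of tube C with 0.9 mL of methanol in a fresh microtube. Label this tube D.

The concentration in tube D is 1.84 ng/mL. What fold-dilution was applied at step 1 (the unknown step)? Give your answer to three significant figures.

11.4-fold

Step 1: unknown factor x
Step 2: 15-fold → factor 15
Step 3: 0.18 mL + 2050 μL = 2.23 mL total → factor 2.23/0.18 = 12.389
Step 4: 0.85 mL + 0.9 mL = 1.75 mL total → factor 1.75/0.85 = 2.0588
Product of known-step factors = 382.6
Overall factor = 8.00 μg/mL / (1.84 ng/mL) = 4347.8
x = 4347.8 / 382.6 = 11.4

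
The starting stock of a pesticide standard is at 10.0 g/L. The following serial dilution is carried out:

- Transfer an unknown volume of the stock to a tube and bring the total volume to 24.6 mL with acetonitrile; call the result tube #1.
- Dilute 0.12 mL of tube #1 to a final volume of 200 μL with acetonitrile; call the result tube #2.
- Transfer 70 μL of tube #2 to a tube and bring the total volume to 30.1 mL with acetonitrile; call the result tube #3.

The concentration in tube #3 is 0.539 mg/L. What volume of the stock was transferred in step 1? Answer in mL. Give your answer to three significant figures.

Step 1: v brought to 24.6 mL → factor = 24.6 mL/v
Step 2: 0.12 mL brought to 200 μL → factor 0.2/0.12 = 1.6667
Step 3: 70 μL brought to 30.1 mL → factor 30100/70 = 430
Product of known-step factors = 716.67
Overall factor = 10.0 g/L / (0.539 mg/L) = 18553
Step-1 factor = 18553 / 716.67 = 25.888
v = 24.6 mL / 25.888 = 0.950 mL

0.950 mL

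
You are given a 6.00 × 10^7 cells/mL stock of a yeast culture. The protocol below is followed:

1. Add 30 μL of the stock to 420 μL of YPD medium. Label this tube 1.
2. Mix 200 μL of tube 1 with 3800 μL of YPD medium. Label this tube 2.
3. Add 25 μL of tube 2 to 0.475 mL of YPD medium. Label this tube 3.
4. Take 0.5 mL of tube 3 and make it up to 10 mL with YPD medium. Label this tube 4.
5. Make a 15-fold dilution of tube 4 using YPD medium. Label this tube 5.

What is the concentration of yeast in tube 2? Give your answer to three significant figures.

2.00 × 10^5 cells/mL

Step 1: 30 μL + 420 μL = 450 μL total → factor 450/30 = 15
Step 2: 200 μL + 3800 μL = 4000 μL total → factor 4000/200 = 20
Dilution factor through tube 2 = 15 × 20 = 300
[tube 2] = 6.00 × 10^7 cells/mL / 300 = 2.00 × 10^5 cells/mL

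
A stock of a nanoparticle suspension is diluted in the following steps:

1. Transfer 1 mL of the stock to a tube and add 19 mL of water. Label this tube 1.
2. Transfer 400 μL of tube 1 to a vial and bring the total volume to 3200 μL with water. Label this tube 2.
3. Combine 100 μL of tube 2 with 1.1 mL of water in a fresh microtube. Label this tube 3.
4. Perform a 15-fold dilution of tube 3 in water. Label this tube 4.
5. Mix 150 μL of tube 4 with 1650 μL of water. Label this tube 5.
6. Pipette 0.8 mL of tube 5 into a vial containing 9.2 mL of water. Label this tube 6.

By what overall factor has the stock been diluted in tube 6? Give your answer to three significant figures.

Step 1: 1 mL + 19 mL = 20 mL total → factor 20/1 = 20
Step 2: 400 μL brought to 3200 μL → factor 3200/400 = 8
Step 3: 100 μL + 1.1 mL = 1200 μL total → factor 1200/100 = 12
Step 4: 15-fold → factor 15
Step 5: 150 μL + 1650 μL = 1800 μL total → factor 1800/150 = 12
Step 6: 0.8 mL + 9.2 mL = 10 mL total → factor 10/0.8 = 12.5
Overall dilution factor = 20 × 8 × 12 × 15 × 12 × 12.5 = 4.32 × 10^6

4.32 × 10^6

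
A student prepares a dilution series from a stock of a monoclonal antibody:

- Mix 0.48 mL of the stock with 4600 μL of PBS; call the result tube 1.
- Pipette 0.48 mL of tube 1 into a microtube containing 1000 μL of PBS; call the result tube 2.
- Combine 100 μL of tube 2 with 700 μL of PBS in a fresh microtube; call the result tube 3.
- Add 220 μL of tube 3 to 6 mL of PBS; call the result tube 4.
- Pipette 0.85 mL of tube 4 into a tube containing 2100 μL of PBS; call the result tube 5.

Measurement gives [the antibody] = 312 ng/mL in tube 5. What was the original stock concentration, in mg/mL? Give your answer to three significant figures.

7.99 mg/mL

Step 1: 0.48 mL + 4600 μL = 5.08 mL total → factor 5.08/0.48 = 10.583
Step 2: 0.48 mL + 1000 μL = 1.48 mL total → factor 1.48/0.48 = 3.0833
Step 3: 100 μL + 700 μL = 800 μL total → factor 800/100 = 8
Step 4: 220 μL + 6 mL = 6220 μL total → factor 6220/220 = 28.273
Step 5: 0.85 mL + 2100 μL = 2.95 mL total → factor 2.95/0.85 = 3.4706
Overall dilution factor = 10.583 × 3.0833 × 8 × 28.273 × 3.4706 = 25616
Stock = 312 ng/mL × 25616 = 7.992 × 10^6 ng/mL = 7.99 mg/mL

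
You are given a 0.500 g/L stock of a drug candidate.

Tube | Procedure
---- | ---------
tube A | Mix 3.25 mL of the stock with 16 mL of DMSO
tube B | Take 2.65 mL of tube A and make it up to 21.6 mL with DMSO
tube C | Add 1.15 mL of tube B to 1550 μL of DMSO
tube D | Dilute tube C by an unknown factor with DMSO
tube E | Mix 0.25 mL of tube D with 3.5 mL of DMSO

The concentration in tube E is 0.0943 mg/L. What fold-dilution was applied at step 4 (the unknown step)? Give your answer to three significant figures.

Step 1: 3.25 mL + 16 mL = 19.25 mL total → factor 19.25/3.25 = 5.9231
Step 2: 2.65 mL brought to 21.6 mL → factor 21.6/2.65 = 8.1509
Step 3: 1.15 mL + 1550 μL = 2.7 mL total → factor 2.7/1.15 = 2.3478
Step 4: unknown factor x
Step 5: 0.25 mL + 3.5 mL = 3.75 mL total → factor 3.75/0.25 = 15
Product of known-step factors = 1700.2
Overall factor = 0.500 g/L / (0.0943 mg/L) = 5302.2
x = 5302.2 / 1700.2 = 3.12

3.12-fold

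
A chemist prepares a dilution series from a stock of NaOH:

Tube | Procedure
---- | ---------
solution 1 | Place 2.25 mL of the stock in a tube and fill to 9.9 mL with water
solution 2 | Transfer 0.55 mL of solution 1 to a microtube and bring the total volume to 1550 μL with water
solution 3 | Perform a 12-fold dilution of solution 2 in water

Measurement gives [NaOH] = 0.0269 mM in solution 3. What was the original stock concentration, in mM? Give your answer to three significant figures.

Step 1: 2.25 mL brought to 9.9 mL → factor 9.9/2.25 = 4.4
Step 2: 0.55 mL brought to 1550 μL → factor 1.55/0.55 = 2.8182
Step 3: 12-fold → factor 12
Overall dilution factor = 4.4 × 2.8182 × 12 = 148.8
Stock = 0.0269 mM × 148.8 = 4.00 mM

4.00 mM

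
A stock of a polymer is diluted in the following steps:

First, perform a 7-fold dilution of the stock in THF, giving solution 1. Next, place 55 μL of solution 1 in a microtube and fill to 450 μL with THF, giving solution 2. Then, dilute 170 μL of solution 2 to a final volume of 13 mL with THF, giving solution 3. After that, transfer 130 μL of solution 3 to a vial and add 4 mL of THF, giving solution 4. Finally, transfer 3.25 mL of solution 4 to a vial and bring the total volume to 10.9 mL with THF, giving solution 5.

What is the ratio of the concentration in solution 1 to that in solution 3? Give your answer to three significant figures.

626

Step 1: 7-fold → factor 7
Step 2: 55 μL brought to 450 μL → factor 450/55 = 8.1818
Step 3: 170 μL brought to 13 mL → factor 13000/170 = 76.471
Dilution factor to solution 1 = 7; to solution 3 = 4379.7
[solution 1]/[solution 3] = (factor to solution 3)/(factor to solution 1) = 4379.7/7 = 626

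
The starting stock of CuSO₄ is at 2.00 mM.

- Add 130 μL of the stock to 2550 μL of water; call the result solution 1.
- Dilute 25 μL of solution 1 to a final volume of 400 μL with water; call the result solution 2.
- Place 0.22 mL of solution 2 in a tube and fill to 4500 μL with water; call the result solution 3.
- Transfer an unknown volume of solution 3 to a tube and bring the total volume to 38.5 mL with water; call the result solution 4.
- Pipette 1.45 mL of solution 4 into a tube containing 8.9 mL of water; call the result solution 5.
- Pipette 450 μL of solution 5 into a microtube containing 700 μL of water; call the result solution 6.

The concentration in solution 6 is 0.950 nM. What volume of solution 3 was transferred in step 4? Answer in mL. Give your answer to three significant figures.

Step 1: 130 μL + 2550 μL = 2680 μL total → factor 2680/130 = 20.615
Step 2: 25 μL brought to 400 μL → factor 400/25 = 16
Step 3: 0.22 mL brought to 4500 μL → factor 4.5/0.22 = 20.455
Step 4: v brought to 38.5 mL → factor = 38.5 mL/v
Step 5: 1.45 mL + 8.9 mL = 10.35 mL total → factor 10.35/1.45 = 7.1379
Step 6: 450 μL + 700 μL = 1150 μL total → factor 1150/450 = 2.5556
Product of known-step factors = 1.2307 × 10^5
Overall factor = 2.00 mM / (0.950 nM) = 2.1053 × 10^6
Step-4 factor = 2.1053 × 10^6 / 1.2307 × 10^5 = 17.106
v = 38.5 mL / 17.106 = 2.25 mL

2.25 mL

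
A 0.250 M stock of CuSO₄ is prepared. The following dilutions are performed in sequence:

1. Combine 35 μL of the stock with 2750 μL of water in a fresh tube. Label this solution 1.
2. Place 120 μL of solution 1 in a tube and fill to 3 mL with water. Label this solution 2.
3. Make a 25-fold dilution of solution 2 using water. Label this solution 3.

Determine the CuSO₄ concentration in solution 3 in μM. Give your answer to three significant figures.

5.03 μM

Step 1: 35 μL + 2750 μL = 2785 μL total → factor 2785/35 = 79.571
Step 2: 120 μL brought to 3 mL → factor 3000/120 = 25
Step 3: 25-fold → factor 25
Overall dilution factor = 79.571 × 25 × 25 = 49732
Final = 0.250 M / 49732 = 5.027 × 10^-6 M = 5.03 μM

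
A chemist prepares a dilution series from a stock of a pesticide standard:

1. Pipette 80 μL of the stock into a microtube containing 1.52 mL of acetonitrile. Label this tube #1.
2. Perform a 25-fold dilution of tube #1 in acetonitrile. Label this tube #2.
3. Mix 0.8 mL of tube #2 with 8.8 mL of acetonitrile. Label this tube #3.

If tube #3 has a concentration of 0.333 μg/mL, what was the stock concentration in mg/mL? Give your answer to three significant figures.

Step 1: 80 μL + 1.52 mL = 1600 μL total → factor 1600/80 = 20
Step 2: 25-fold → factor 25
Step 3: 0.8 mL + 8.8 mL = 9.6 mL total → factor 9.6/0.8 = 12
Overall dilution factor = 20 × 25 × 12 = 6000
Stock = 0.333 μg/mL × 6000 = 1998 μg/mL = 2.00 mg/mL

2.00 mg/mL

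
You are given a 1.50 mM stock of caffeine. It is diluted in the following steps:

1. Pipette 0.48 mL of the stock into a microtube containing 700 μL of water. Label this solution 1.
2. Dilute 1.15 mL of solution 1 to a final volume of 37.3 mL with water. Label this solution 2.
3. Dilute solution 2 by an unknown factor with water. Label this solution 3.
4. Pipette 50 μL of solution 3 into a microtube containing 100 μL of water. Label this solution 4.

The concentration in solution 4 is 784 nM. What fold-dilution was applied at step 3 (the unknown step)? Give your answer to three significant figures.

Step 1: 0.48 mL + 700 μL = 1.18 mL total → factor 1.18/0.48 = 2.4583
Step 2: 1.15 mL brought to 37.3 mL → factor 37.3/1.15 = 32.435
Step 3: unknown factor x
Step 4: 50 μL + 100 μL = 150 μL total → factor 150/50 = 3
Product of known-step factors = 239.21
Overall factor = 1.50 mM / (784 nM) = 1913.3
x = 1913.3 / 239.21 = 8.00

8.00-fold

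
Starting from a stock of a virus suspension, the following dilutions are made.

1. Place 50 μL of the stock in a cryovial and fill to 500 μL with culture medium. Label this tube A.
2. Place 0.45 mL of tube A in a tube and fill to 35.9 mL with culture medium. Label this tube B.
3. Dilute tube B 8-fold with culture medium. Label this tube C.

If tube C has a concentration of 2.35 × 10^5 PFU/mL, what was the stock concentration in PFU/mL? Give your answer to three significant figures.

1.50 × 10^9 PFU/mL

Step 1: 50 μL brought to 500 μL → factor 500/50 = 10
Step 2: 0.45 mL brought to 35.9 mL → factor 35.9/0.45 = 79.778
Step 3: 8-fold → factor 8
Overall dilution factor = 10 × 79.778 × 8 = 6382.2
Stock = 2.35 × 10^5 PFU/mL × 6382.2 = 1.50 × 10^9 PFU/mL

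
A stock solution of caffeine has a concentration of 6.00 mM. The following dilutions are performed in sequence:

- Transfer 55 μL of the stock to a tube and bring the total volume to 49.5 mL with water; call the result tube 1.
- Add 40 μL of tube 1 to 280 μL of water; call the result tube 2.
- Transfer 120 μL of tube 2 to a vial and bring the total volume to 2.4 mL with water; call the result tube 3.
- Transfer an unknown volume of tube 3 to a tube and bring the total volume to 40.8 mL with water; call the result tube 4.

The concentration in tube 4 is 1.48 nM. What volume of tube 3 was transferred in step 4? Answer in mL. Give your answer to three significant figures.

1.45 mL

Step 1: 55 μL brought to 49.5 mL → factor 49500/55 = 900
Step 2: 40 μL + 280 μL = 320 μL total → factor 320/40 = 8
Step 3: 120 μL brought to 2.4 mL → factor 2400/120 = 20
Step 4: v brought to 40.8 mL → factor = 40.8 mL/v
Product of known-step factors = 1.44 × 10^5
Overall factor = 6.00 mM / (1.48 nM) = 4.0541 × 10^6
Step-4 factor = 4.0541 × 10^6 / 1.44 × 10^5 = 28.153
v = 40.8 mL / 28.153 = 1.45 mL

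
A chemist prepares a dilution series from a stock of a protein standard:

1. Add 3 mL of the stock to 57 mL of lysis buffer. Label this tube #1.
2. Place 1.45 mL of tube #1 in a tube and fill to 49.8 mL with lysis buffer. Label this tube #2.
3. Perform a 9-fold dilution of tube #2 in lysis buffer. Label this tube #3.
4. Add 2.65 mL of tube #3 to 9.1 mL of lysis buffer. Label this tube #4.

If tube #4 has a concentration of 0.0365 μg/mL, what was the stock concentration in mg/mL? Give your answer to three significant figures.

Step 1: 3 mL + 57 mL = 60 mL total → factor 60/3 = 20
Step 2: 1.45 mL brought to 49.8 mL → factor 49.8/1.45 = 34.345
Step 3: 9-fold → factor 9
Step 4: 2.65 mL + 9.1 mL = 11.75 mL total → factor 11.75/2.65 = 4.434
Overall dilution factor = 20 × 34.345 × 9 × 4.434 = 27411
Stock = 0.0365 μg/mL × 27411 = 1001 μg/mL = 1.00 mg/mL

1.00 mg/mL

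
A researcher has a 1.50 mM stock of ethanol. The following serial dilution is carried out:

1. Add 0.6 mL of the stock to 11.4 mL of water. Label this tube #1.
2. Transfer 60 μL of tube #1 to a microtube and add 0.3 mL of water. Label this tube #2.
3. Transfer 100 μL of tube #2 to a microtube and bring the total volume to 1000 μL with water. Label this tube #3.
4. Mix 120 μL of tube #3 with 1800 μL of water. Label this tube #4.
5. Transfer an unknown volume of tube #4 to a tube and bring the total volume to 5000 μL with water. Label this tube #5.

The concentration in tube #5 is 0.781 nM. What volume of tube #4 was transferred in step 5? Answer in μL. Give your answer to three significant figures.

50.0 μL

Step 1: 0.6 mL + 11.4 mL = 12 mL total → factor 12/0.6 = 20
Step 2: 60 μL + 0.3 mL = 360 μL total → factor 360/60 = 6
Step 3: 100 μL brought to 1000 μL → factor 1000/100 = 10
Step 4: 120 μL + 1800 μL = 1920 μL total → factor 1920/120 = 16
Step 5: v brought to 5000 μL → factor = 5000 μL/v
Product of known-step factors = 19200
Overall factor = 1.50 mM / (0.781 nM) = 1.9206 × 10^6
Step-5 factor = 1.9206 × 10^6 / 19200 = 100.03
v = 5000 μL / 100.03 = 50.0 μL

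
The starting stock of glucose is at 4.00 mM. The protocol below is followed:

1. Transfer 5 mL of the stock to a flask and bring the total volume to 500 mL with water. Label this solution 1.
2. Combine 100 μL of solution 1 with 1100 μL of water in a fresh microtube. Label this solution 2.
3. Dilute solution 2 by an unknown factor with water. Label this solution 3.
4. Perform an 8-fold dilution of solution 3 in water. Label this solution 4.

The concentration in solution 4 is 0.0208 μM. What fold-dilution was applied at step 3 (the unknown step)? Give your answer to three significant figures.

Step 1: 5 mL brought to 500 mL → factor 500/5 = 100
Step 2: 100 μL + 1100 μL = 1200 μL total → factor 1200/100 = 12
Step 3: unknown factor x
Step 4: 8-fold → factor 8
Product of known-step factors = 9600
Overall factor = 4.00 mM / (0.0208 μM) = 1.9231 × 10^5
x = 1.9231 × 10^5 / 9600 = 20.0

20.0-fold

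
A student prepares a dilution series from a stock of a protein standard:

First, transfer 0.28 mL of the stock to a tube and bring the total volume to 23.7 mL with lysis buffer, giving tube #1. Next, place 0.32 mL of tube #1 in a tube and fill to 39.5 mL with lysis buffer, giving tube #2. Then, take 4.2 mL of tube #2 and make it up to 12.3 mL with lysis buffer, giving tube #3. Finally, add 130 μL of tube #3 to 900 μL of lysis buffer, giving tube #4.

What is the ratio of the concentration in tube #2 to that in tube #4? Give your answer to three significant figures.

Step 1: 0.28 mL brought to 23.7 mL → factor 23.7/0.28 = 84.643
Step 2: 0.32 mL brought to 39.5 mL → factor 39.5/0.32 = 123.44
Step 3: 4.2 mL brought to 12.3 mL → factor 12.3/4.2 = 2.9286
Step 4: 130 μL + 900 μL = 1030 μL total → factor 1030/130 = 7.9231
Dilution factor to tube #2 = 10448; to tube #4 = 2.4243 × 10^5
[tube #2]/[tube #4] = (factor to tube #4)/(factor to tube #2) = 2.4243 × 10^5/10448 = 23.2

23.2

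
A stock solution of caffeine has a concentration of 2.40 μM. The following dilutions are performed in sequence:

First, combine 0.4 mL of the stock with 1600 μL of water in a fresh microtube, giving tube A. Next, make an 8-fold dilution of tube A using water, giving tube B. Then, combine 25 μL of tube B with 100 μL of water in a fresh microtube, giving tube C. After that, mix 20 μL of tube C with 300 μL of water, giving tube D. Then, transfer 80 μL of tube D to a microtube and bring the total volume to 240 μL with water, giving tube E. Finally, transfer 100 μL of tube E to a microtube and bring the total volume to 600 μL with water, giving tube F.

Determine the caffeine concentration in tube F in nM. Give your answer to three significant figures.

0.0417 nM

Step 1: 0.4 mL + 1600 μL = 2 mL total → factor 2/0.4 = 5
Step 2: 8-fold → factor 8
Step 3: 25 μL + 100 μL = 125 μL total → factor 125/25 = 5
Step 4: 20 μL + 300 μL = 320 μL total → factor 320/20 = 16
Step 5: 80 μL brought to 240 μL → factor 240/80 = 3
Step 6: 100 μL brought to 600 μL → factor 600/100 = 6
Overall dilution factor = 5 × 8 × 5 × 16 × 3 × 6 = 57600
Final = 2.40 μM / 57600 = 4.167 × 10^-5 μM = 0.0417 nM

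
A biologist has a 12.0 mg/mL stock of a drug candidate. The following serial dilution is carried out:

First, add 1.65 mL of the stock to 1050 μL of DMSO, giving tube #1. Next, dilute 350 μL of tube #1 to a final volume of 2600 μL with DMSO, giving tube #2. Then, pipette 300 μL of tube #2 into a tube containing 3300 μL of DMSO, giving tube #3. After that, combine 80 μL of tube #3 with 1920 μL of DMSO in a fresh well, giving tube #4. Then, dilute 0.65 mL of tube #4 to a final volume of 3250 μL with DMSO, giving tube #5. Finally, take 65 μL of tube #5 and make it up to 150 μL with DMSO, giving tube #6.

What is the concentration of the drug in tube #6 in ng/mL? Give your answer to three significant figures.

285 ng/mL

Step 1: 1.65 mL + 1050 μL = 2.7 mL total → factor 2.7/1.65 = 1.6364
Step 2: 350 μL brought to 2600 μL → factor 2600/350 = 7.4286
Step 3: 300 μL + 3300 μL = 3600 μL total → factor 3600/300 = 12
Step 4: 80 μL + 1920 μL = 2000 μL total → factor 2000/80 = 25
Step 5: 0.65 mL brought to 3250 μL → factor 3.25/0.65 = 5
Step 6: 65 μL brought to 150 μL → factor 150/65 = 2.3077
Overall dilution factor = 1.6364 × 7.4286 × 12 × 25 × 5 × 2.3077 = 42078
Final = 12.0 mg/mL / 42078 = 0.0002852 mg/mL = 285 ng/mL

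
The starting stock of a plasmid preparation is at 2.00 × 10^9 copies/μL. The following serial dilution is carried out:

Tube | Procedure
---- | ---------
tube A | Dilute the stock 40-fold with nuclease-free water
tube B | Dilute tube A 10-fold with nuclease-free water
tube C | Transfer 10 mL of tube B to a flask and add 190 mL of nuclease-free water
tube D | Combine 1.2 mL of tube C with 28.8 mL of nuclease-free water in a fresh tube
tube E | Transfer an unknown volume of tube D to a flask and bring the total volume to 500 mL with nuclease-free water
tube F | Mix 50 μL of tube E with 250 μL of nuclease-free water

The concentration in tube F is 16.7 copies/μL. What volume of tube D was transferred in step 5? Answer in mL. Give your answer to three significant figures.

Step 1: 40-fold → factor 40
Step 2: 10-fold → factor 10
Step 3: 10 mL + 190 mL = 200 mL total → factor 200/10 = 20
Step 4: 1.2 mL + 28.8 mL = 30 mL total → factor 30/1.2 = 25
Step 5: v brought to 500 mL → factor = 500 mL/v
Step 6: 50 μL + 250 μL = 300 μL total → factor 300/50 = 6
Product of known-step factors = 1.2 × 10^6
Overall factor = 2.00 × 10^9 copies/μL / (16.7 copies/μL) = 1.1976 × 10^8
Step-5 factor = 1.1976 × 10^8 / 1.2 × 10^6 = 99.8
v = 500 mL / 99.8 = 5.01 mL

5.01 mL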